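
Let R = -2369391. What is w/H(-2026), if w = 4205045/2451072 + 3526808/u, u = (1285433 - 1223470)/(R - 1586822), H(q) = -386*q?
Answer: -2630717392870698781/9136332542971392 ≈ -287.94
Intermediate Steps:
u = -61963/3956213 (u = (1285433 - 1223470)/(-2369391 - 1586822) = 61963/(-3956213) = 61963*(-1/3956213) = -61963/3956213 ≈ -0.015662)
w = -2630717392870698781/11682751872 (w = 4205045/2451072 + 3526808/(-61963/3956213) = 4205045*(1/2451072) + 3526808*(-3956213/61963) = 323465/188544 - 13952803658104/61963 = -2630717392870698781/11682751872 ≈ -2.2518e+8)
w/H(-2026) = -2630717392870698781/(11682751872*((-386*(-2026)))) = -2630717392870698781/11682751872/782036 = -2630717392870698781/11682751872*1/782036 = -2630717392870698781/9136332542971392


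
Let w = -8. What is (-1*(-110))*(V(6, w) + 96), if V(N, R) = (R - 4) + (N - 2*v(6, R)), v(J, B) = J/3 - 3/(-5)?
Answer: 9328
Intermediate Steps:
v(J, B) = ⅗ + J/3 (v(J, B) = J*(⅓) - 3*(-⅕) = J/3 + ⅗ = ⅗ + J/3)
V(N, R) = -46/5 + N + R (V(N, R) = (R - 4) + (N - 2*(⅗ + (⅓)*6)) = (-4 + R) + (N - 2*(⅗ + 2)) = (-4 + R) + (N - 2*13/5) = (-4 + R) + (N - 26/5) = (-4 + R) + (-26/5 + N) = -46/5 + N + R)
(-1*(-110))*(V(6, w) + 96) = (-1*(-110))*((-46/5 + 6 - 8) + 96) = 110*(-56/5 + 96) = 110*(424/5) = 9328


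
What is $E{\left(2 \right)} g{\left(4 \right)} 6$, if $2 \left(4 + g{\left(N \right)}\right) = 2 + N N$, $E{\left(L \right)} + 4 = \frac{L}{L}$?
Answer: $-90$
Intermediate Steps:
$E{\left(L \right)} = -3$ ($E{\left(L \right)} = -4 + \frac{L}{L} = -4 + 1 = -3$)
$g{\left(N \right)} = -3 + \frac{N^{2}}{2}$ ($g{\left(N \right)} = -4 + \frac{2 + N N}{2} = -4 + \frac{2 + N^{2}}{2} = -4 + \left(1 + \frac{N^{2}}{2}\right) = -3 + \frac{N^{2}}{2}$)
$E{\left(2 \right)} g{\left(4 \right)} 6 = - 3 \left(-3 + \frac{4^{2}}{2}\right) 6 = - 3 \left(-3 + \frac{1}{2} \cdot 16\right) 6 = - 3 \left(-3 + 8\right) 6 = \left(-3\right) 5 \cdot 6 = \left(-15\right) 6 = -90$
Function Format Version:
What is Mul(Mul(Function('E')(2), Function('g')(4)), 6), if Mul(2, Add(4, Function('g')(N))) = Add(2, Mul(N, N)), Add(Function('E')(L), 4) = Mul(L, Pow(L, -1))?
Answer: -90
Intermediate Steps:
Function('E')(L) = -3 (Function('E')(L) = Add(-4, Mul(L, Pow(L, -1))) = Add(-4, 1) = -3)
Function('g')(N) = Add(-3, Mul(Rational(1, 2), Pow(N, 2))) (Function('g')(N) = Add(-4, Mul(Rational(1, 2), Add(2, Mul(N, N)))) = Add(-4, Mul(Rational(1, 2), Add(2, Pow(N, 2)))) = Add(-4, Add(1, Mul(Rational(1, 2), Pow(N, 2)))) = Add(-3, Mul(Rational(1, 2), Pow(N, 2))))
Mul(Mul(Function('E')(2), Function('g')(4)), 6) = Mul(Mul(-3, Add(-3, Mul(Rational(1, 2), Pow(4, 2)))), 6) = Mul(Mul(-3, Add(-3, Mul(Rational(1, 2), 16))), 6) = Mul(Mul(-3, Add(-3, 8)), 6) = Mul(Mul(-3, 5), 6) = Mul(-15, 6) = -90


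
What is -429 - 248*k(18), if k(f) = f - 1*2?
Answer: -4397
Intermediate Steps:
k(f) = -2 + f (k(f) = f - 2 = -2 + f)
-429 - 248*k(18) = -429 - 248*(-2 + 18) = -429 - 248*16 = -429 - 3968 = -4397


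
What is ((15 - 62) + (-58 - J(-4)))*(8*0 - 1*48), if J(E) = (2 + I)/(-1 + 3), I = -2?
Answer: 5040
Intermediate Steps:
J(E) = 0 (J(E) = (2 - 2)/(-1 + 3) = 0/2 = 0*(1/2) = 0)
((15 - 62) + (-58 - J(-4)))*(8*0 - 1*48) = ((15 - 62) + (-58 - 1*0))*(8*0 - 1*48) = (-47 + (-58 + 0))*(0 - 48) = (-47 - 58)*(-48) = -105*(-48) = 5040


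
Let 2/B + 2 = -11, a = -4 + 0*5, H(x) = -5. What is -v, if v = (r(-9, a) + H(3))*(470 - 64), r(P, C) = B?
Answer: 27202/13 ≈ 2092.5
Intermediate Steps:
a = -4 (a = -4 + 0 = -4)
B = -2/13 (B = 2/(-2 - 11) = 2/(-13) = 2*(-1/13) = -2/13 ≈ -0.15385)
r(P, C) = -2/13
v = -27202/13 (v = (-2/13 - 5)*(470 - 64) = -67/13*406 = -27202/13 ≈ -2092.5)
-v = -1*(-27202/13) = 27202/13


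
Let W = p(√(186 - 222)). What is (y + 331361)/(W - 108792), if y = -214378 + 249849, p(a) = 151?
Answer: -366832/108641 ≈ -3.3766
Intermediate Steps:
W = 151
y = 35471
(y + 331361)/(W - 108792) = (35471 + 331361)/(151 - 108792) = 366832/(-108641) = 366832*(-1/108641) = -366832/108641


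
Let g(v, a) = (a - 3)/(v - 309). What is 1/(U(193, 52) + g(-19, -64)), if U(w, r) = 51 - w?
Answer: -328/46509 ≈ -0.0070524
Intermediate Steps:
g(v, a) = (-3 + a)/(-309 + v)
1/(U(193, 52) + g(-19, -64)) = 1/((51 - 1*193) + (-3 - 64)/(-309 - 19)) = 1/((51 - 193) - 67/(-328)) = 1/(-142 - 1/328*(-67)) = 1/(-142 + 67/328) = 1/(-46509/328) = -328/46509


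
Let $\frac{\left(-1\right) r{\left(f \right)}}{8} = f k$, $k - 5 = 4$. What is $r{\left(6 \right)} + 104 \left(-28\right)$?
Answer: $-3344$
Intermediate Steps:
$k = 9$ ($k = 5 + 4 = 9$)
$r{\left(f \right)} = - 72 f$ ($r{\left(f \right)} = - 8 f 9 = - 8 \cdot 9 f = - 72 f$)
$r{\left(6 \right)} + 104 \left(-28\right) = \left(-72\right) 6 + 104 \left(-28\right) = -432 - 2912 = -3344$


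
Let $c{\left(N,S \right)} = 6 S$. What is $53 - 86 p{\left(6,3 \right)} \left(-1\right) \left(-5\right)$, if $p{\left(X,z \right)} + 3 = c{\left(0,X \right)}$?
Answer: $-14137$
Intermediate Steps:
$p{\left(X,z \right)} = -3 + 6 X$
$53 - 86 p{\left(6,3 \right)} \left(-1\right) \left(-5\right) = 53 - 86 \left(-3 + 6 \cdot 6\right) \left(-1\right) \left(-5\right) = 53 - 86 \left(-3 + 36\right) \left(-1\right) \left(-5\right) = 53 - 86 \cdot 33 \left(-1\right) \left(-5\right) = 53 - 86 \left(\left(-33\right) \left(-5\right)\right) = 53 - 14190 = -14137$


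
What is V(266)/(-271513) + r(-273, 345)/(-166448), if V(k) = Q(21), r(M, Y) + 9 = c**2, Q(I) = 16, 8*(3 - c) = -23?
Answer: -613823481/2892338932736 ≈ -0.00021222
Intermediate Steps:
c = 47/8 (c = 3 - 1/8*(-23) = 3 + 23/8 = 47/8 ≈ 5.8750)
r(M, Y) = 1633/64 (r(M, Y) = -9 + (47/8)**2 = -9 + 2209/64 = 1633/64)
V(k) = 16
V(266)/(-271513) + r(-273, 345)/(-166448) = 16/(-271513) + (1633/64)/(-166448) = 16*(-1/271513) + (1633/64)*(-1/166448) = -16/271513 - 1633/10652672 = -613823481/2892338932736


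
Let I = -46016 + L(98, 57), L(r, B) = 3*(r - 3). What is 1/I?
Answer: -1/45731 ≈ -2.1867e-5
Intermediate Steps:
L(r, B) = -9 + 3*r (L(r, B) = 3*(-3 + r) = -9 + 3*r)
I = -45731 (I = -46016 + (-9 + 3*98) = -46016 + (-9 + 294) = -46016 + 285 = -45731)
1/I = 1/(-45731) = -1/45731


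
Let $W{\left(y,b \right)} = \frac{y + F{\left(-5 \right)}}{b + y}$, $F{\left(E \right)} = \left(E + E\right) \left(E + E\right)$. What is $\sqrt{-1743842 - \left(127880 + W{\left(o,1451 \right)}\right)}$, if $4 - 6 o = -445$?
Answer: $\frac{i \sqrt{156876564104645}}{9155} \approx 1368.1 i$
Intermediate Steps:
$o = \frac{449}{6}$ ($o = \frac{2}{3} - - \frac{445}{6} = \frac{2}{3} + \frac{445}{6} = \frac{449}{6} \approx 74.833$)
$F{\left(E \right)} = 4 E^{2}$ ($F{\left(E \right)} = 2 E 2 E = 4 E^{2}$)
$W{\left(y,b \right)} = \frac{100 + y}{b + y}$ ($W{\left(y,b \right)} = \frac{y + 4 \left(-5\right)^{2}}{b + y} = \frac{y + 4 \cdot 25}{b + y} = \frac{y + 100}{b + y} = \frac{100 + y}{b + y}$)
$\sqrt{-1743842 - \left(127880 + W{\left(o,1451 \right)}\right)} = \sqrt{-1743842 - \left(127880 + \frac{100 + \frac{449}{6}}{1451 + \frac{449}{6}}\right)} = \sqrt{-1743842 - \left(127880 + \frac{1}{\frac{9155}{6}} \cdot \frac{1049}{6}\right)} = \sqrt{-1743842 - \left(127880 + \frac{6}{9155} \cdot \frac{1049}{6}\right)} = \sqrt{-1743842 - \frac{1170742449}{9155}} = \sqrt{- \frac{17135615959}{9155}} = \frac{i \sqrt{156876564104645}}{9155}$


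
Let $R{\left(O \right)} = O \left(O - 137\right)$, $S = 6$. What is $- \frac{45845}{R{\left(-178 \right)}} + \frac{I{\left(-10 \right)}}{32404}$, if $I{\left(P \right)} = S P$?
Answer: $- \frac{74446279}{90844614} \approx -0.81949$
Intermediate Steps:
$R{\left(O \right)} = O \left(-137 + O\right)$
$I{\left(P \right)} = 6 P$
$- \frac{45845}{R{\left(-178 \right)}} + \frac{I{\left(-10 \right)}}{32404} = - \frac{45845}{\left(-178\right) \left(-137 - 178\right)} + \frac{6 \left(-10\right)}{32404} = - \frac{45845}{\left(-178\right) \left(-315\right)} - \frac{15}{8101} = - \frac{45845}{56070} - \frac{15}{8101} = \left(-45845\right) \frac{1}{56070} - \frac{15}{8101} = - \frac{9169}{11214} - \frac{15}{8101} = - \frac{74446279}{90844614}$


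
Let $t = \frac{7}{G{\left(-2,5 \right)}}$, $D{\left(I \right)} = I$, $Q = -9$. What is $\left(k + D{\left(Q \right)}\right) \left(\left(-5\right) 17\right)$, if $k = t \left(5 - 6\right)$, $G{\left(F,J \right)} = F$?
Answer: $\frac{935}{2} \approx 467.5$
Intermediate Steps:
$t = - \frac{7}{2}$ ($t = \frac{7}{-2} = 7 \left(- \frac{1}{2}\right) = - \frac{7}{2} \approx -3.5$)
$k = \frac{7}{2}$ ($k = - \frac{7 \left(5 - 6\right)}{2} = \left(- \frac{7}{2}\right) \left(-1\right) = \frac{7}{2} \approx 3.5$)
$\left(k + D{\left(Q \right)}\right) \left(\left(-5\right) 17\right) = \left(\frac{7}{2} - 9\right) \left(\left(-5\right) 17\right) = \left(- \frac{11}{2}\right) \left(-85\right) = \frac{935}{2}$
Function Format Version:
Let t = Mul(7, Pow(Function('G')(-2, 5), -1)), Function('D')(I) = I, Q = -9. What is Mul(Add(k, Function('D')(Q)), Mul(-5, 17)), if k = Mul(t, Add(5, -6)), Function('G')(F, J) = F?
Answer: Rational(935, 2) ≈ 467.50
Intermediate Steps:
t = Rational(-7, 2) (t = Mul(7, Pow(-2, -1)) = Mul(7, Rational(-1, 2)) = Rational(-7, 2) ≈ -3.5000)
k = Rational(7, 2) (k = Mul(Rational(-7, 2), Add(5, -6)) = Mul(Rational(-7, 2), -1) = Rational(7, 2) ≈ 3.5000)
Mul(Add(k, Function('D')(Q)), Mul(-5, 17)) = Mul(Add(Rational(7, 2), -9), Mul(-5, 17)) = Mul(Rational(-11, 2), -85) = Rational(935, 2)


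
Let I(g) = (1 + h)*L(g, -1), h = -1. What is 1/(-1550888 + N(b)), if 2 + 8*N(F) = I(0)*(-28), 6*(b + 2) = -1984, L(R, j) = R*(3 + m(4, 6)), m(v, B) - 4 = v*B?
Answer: -4/6203553 ≈ -6.4479e-7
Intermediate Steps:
m(v, B) = 4 + B*v (m(v, B) = 4 + v*B = 4 + B*v)
L(R, j) = 31*R (L(R, j) = R*(3 + (4 + 6*4)) = R*(3 + (4 + 24)) = R*(3 + 28) = R*31 = 31*R)
b = -998/3 (b = -2 + (⅙)*(-1984) = -2 - 992/3 = -998/3 ≈ -332.67)
I(g) = 0 (I(g) = (1 - 1)*(31*g) = 0*(31*g) = 0)
N(F) = -¼ (N(F) = -¼ + (0*(-28))/8 = -¼ + (⅛)*0 = -¼ + 0 = -¼)
1/(-1550888 + N(b)) = 1/(-1550888 - ¼) = 1/(-6203553/4) = -4/6203553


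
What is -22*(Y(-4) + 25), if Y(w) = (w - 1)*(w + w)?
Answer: -1430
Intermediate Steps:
Y(w) = 2*w*(-1 + w) (Y(w) = (-1 + w)*(2*w) = 2*w*(-1 + w))
-22*(Y(-4) + 25) = -22*(2*(-4)*(-1 - 4) + 25) = -22*(2*(-4)*(-5) + 25) = -22*(40 + 25) = -22*65 = -1430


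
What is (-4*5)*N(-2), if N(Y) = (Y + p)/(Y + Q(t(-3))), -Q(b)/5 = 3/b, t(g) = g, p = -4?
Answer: 40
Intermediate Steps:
Q(b) = -15/b
N(Y) = (-4 + Y)/(5 + Y) (N(Y) = (Y - 4)/(Y - 15/(-3)) = (-4 + Y)/(Y - 15*(-⅓)) = (-4 + Y)/(Y + 5) = (-4 + Y)/(5 + Y))
(-4*5)*N(-2) = (-4*5)*((-4 - 2)/(5 - 2)) = -20*(-6)/3 = -20*(-2) = 40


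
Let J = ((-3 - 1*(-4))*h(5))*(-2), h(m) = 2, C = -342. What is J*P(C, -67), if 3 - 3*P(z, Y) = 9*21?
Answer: 248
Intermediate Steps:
P(z, Y) = -62 (P(z, Y) = 1 - 3*21 = 1 - 1/3*189 = 1 - 63 = -62)
J = -4 (J = ((-3 - 1*(-4))*2)*(-2) = ((-3 + 4)*2)*(-2) = (1*2)*(-2) = 2*(-2) = -4)
J*P(C, -67) = -4*(-62) = 248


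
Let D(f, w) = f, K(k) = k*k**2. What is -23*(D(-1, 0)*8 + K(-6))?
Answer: 5152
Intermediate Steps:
K(k) = k**3
-23*(D(-1, 0)*8 + K(-6)) = -23*(-1*8 + (-6)**3) = -23*(-8 - 216) = -23*(-224) = 5152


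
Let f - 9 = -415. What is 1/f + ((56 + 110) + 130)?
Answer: 120175/406 ≈ 296.00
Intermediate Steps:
f = -406 (f = 9 - 415 = -406)
1/f + ((56 + 110) + 130) = 1/(-406) + ((56 + 110) + 130) = -1/406 + (166 + 130) = -1/406 + 296 = 120175/406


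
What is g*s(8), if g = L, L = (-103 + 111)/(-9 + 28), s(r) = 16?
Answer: 128/19 ≈ 6.7368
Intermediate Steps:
L = 8/19 ≈ 0.42105
g = 8/19 ≈ 0.42105
g*s(8) = (8/19)*16 = 128/19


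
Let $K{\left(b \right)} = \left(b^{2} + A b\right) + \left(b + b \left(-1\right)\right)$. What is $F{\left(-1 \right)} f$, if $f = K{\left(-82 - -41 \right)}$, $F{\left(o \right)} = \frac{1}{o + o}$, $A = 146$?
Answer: $\frac{4305}{2} \approx 2152.5$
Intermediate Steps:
$F{\left(o \right)} = \frac{1}{2 o}$
$K{\left(b \right)} = b^{2} + 146 b$ ($K{\left(b \right)} = \left(b^{2} + 146 b\right) + \left(b + b \left(-1\right)\right) = \left(b^{2} + 146 b\right) + \left(b - b\right) = \left(b^{2} + 146 b\right) + 0 = b^{2} + 146 b$)
$f = -4305$ ($f = \left(-82 - -41\right) \left(146 - 41\right) = \left(-82 + 41\right) \left(146 + \left(-82 + 41\right)\right) = - 41 \left(146 - 41\right) = \left(-41\right) 105 = -4305$)
$F{\left(-1 \right)} f = \frac{1}{2 \left(-1\right)} \left(-4305\right) = \frac{1}{2} \left(-1\right) \left(-4305\right) = \left(- \frac{1}{2}\right) \left(-4305\right) = \frac{4305}{2}$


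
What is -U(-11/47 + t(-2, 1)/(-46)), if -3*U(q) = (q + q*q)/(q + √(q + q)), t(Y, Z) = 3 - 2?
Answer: 889777/31632222 + 1609*I*√597793/15816111 ≈ 0.028129 + 0.078656*I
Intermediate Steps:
t(Y, Z) = 1
U(q) = -(q + q²)/(3*(q + √2*√q)) (U(q) = -(q + q*q)/(3*(q + √(q + q))) = -(q + q²)/(3*(q + √(2*q))) = -(q + q²)/(3*(q + √2*√q)))
-U(-11/47 + t(-2, 1)/(-46)) = -(-1)*(-11/47 + 1/(-46))*(1 + (-11/47 + 1/(-46)))/(3*(-11/47 + 1/(-46)) + 3*√2*√(-11/47 + 1/(-46))) = -(-1)*(-11*1/47 + 1*(-1/46))*(1 + (-11*1/47 + 1*(-1/46)))/(3*(-11*1/47 + 1*(-1/46)) + 3*√2*√(-11*1/47 + 1*(-1/46))) = -(-1)*(-11/47 - 1/46)*(1 + (-11/47 - 1/46))/(3*(-11/47 - 1/46) + 3*√2*√(-11/47 - 1/46)) = -(-1)*(-553)*(1 - 553/2162)/(2162*(3*(-553/2162) + 3*√2*√(-553/2162))) = -(-1)*(-553)*1609/(2162*(-1659/2162 + 3*√2*(I*√1195586/2162))*2162) = -(-1)*(-553)*1609/(2162*(-1659/2162 + 3*I*√597793/1081)*2162) = -889777/(4674244*(-1659/2162 + 3*I*√597793/1081))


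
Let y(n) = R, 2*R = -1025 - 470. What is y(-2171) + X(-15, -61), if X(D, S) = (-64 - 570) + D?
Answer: -2793/2 ≈ -1396.5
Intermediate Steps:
R = -1495/2 (R = (-1025 - 470)/2 = (½)*(-1495) = -1495/2 ≈ -747.50)
y(n) = -1495/2
X(D, S) = -634 + D
y(-2171) + X(-15, -61) = -1495/2 + (-634 - 15) = -1495/2 - 649 = -2793/2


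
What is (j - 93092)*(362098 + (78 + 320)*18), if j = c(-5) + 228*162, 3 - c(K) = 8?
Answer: -20738123182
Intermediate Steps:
c(K) = -5 (c(K) = 3 - 1*8 = 3 - 8 = -5)
j = 36931 (j = -5 + 228*162 = -5 + 36936 = 36931)
(j - 93092)*(362098 + (78 + 320)*18) = (36931 - 93092)*(362098 + (78 + 320)*18) = -56161*(362098 + 398*18) = -56161*(362098 + 7164) = -56161*369262 = -20738123182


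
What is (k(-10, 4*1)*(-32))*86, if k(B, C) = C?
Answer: -11008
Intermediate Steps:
(k(-10, 4*1)*(-32))*86 = ((4*1)*(-32))*86 = (4*(-32))*86 = -128*86 = -11008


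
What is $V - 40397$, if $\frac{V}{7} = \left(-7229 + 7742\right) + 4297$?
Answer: $-6727$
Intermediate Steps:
$V = 33670$ ($V = 7 \left(\left(-7229 + 7742\right) + 4297\right) = 7 \left(513 + 4297\right) = 7 \cdot 4810 = 33670$)
$V - 40397 = 33670 - 40397 = -6727$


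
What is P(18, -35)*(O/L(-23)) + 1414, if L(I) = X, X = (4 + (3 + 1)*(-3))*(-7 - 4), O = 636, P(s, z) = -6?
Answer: 15077/11 ≈ 1370.6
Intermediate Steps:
X = 88 (X = (4 + 4*(-3))*(-11) = (4 - 12)*(-11) = -8*(-11) = 88)
L(I) = 88
P(18, -35)*(O/L(-23)) + 1414 = -3816/88 + 1414 = -6*159/22 + 1414 = -477/11 + 1414 = 15077/11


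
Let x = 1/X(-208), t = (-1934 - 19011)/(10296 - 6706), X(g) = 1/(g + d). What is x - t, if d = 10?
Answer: -137975/718 ≈ -192.17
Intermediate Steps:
X(g) = 1/(10 + g) (X(g) = 1/(g + 10) = 1/(10 + g))
t = -4189/718 (t = -20945/3590 = -20945*1/3590 = -4189/718 ≈ -5.8343)
x = -198 (x = 1/(1/(10 - 208)) = 1/(1/(-198)) = 1/(-1/198) = -198)
x - t = -198 - 1*(-4189/718) = -198 + 4189/718 = -137975/718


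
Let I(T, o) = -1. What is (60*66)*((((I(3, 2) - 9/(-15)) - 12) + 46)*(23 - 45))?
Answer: -2927232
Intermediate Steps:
(60*66)*((((I(3, 2) - 9/(-15)) - 12) + 46)*(23 - 45)) = (60*66)*((((-1 - 9/(-15)) - 12) + 46)*(23 - 45)) = 3960*((((-1 - 9*(-1/15)) - 12) + 46)*(-22)) = 3960*((((-1 + 3/5) - 12) + 46)*(-22)) = 3960*(((-2/5 - 12) + 46)*(-22)) = 3960*((-62/5 + 46)*(-22)) = 3960*((168/5)*(-22)) = 3960*(-3696/5) = -2927232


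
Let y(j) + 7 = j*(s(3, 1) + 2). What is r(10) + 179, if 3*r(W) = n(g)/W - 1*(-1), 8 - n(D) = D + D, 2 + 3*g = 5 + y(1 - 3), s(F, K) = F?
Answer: 8096/45 ≈ 179.91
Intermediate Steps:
y(j) = -7 + 5*j (y(j) = -7 + j*(3 + 2) = -7 + j*5 = -7 + 5*j)
g = -14/3 (g = -⅔ + (5 + (-7 + 5*(1 - 3)))/3 = -⅔ + (5 + (-7 + 5*(-2)))/3 = -⅔ + (5 + (-7 - 10))/3 = -⅔ + (5 - 17)/3 = -⅔ + (⅓)*(-12) = -⅔ - 4 = -14/3 ≈ -4.6667)
n(D) = 8 - 2*D (n(D) = 8 - (D + D) = 8 - 2*D)
r(W) = ⅓ + 52/(9*W) (r(W) = ((8 - 2*(-14/3))/W - 1*(-1))/3 = ((8 + 28/3)/W + 1)/3 = (52/(3*W) + 1)/3 = (1 + 52/(3*W))/3 = ⅓ + 52/(9*W))
r(10) + 179 = (⅑)*(52 + 3*10)/10 + 179 = (⅑)*(⅒)*(52 + 30) + 179 = (⅑)*(⅒)*82 + 179 = 41/45 + 179 = 8096/45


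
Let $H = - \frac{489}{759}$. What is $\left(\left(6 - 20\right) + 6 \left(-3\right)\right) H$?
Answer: $\frac{5216}{253} \approx 20.617$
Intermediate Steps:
$H = - \frac{163}{253}$ ($H = \left(-489\right) \frac{1}{759} = - \frac{163}{253} \approx -0.64427$)
$\left(\left(6 - 20\right) + 6 \left(-3\right)\right) H = \left(\left(6 - 20\right) + 6 \left(-3\right)\right) \left(- \frac{163}{253}\right) = \left(\left(6 - 20\right) - 18\right) \left(- \frac{163}{253}\right) = \left(-14 - 18\right) \left(- \frac{163}{253}\right) = \left(-32\right) \left(- \frac{163}{253}\right) = \frac{5216}{253}$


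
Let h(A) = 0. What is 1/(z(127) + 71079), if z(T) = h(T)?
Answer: 1/71079 ≈ 1.4069e-5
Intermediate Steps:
z(T) = 0
1/(z(127) + 71079) = 1/(0 + 71079) = 1/71079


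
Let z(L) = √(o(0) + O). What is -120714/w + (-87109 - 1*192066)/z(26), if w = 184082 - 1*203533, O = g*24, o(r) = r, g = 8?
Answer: 120714/19451 - 279175*√3/24 ≈ -20142.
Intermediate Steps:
O = 192 (O = 8*24 = 192)
w = -19451 (w = 184082 - 203533 = -19451)
z(L) = 8*√3 (z(L) = √(0 + 192) = √192 = 8*√3)
-120714/w + (-87109 - 1*192066)/z(26) = -120714/(-19451) + (-87109 - 1*192066)/((8*√3)) = -120714*(-1/19451) + (-87109 - 192066)*(√3/24) = 120714/19451 - 279175*√3/24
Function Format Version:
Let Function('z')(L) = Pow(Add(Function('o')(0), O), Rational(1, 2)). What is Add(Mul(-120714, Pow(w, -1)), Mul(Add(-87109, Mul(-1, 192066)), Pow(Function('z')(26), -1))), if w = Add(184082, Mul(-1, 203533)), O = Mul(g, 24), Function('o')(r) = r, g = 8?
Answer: Add(Rational(120714, 19451), Mul(Rational(-279175, 24), Pow(3, Rational(1, 2)))) ≈ -20142.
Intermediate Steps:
O = 192 (O = Mul(8, 24) = 192)
w = -19451 (w = Add(184082, -203533) = -19451)
Function('z')(L) = Mul(8, Pow(3, Rational(1, 2))) (Function('z')(L) = Pow(Add(0, 192), Rational(1, 2)) = Pow(192, Rational(1, 2)) = Mul(8, Pow(3, Rational(1, 2))))
Add(Mul(-120714, Pow(w, -1)), Mul(Add(-87109, Mul(-1, 192066)), Pow(Function('z')(26), -1))) = Add(Mul(-120714, Pow(-19451, -1)), Mul(Add(-87109, Mul(-1, 192066)), Pow(Mul(8, Pow(3, Rational(1, 2))), -1))) = Add(Mul(-120714, Rational(-1, 19451)), Mul(Add(-87109, -192066), Mul(Rational(1, 24), Pow(3, Rational(1, 2))))) = Add(Rational(120714, 19451), Mul(-279175, Mul(Rational(1, 24), Pow(3, Rational(1, 2))))) = Add(Rational(120714, 19451), Mul(Rational(-279175, 24), Pow(3, Rational(1, 2))))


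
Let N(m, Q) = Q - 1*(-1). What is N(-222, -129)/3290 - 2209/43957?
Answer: -6447053/72309265 ≈ -0.089159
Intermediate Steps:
N(m, Q) = 1 + Q (N(m, Q) = Q + 1 = 1 + Q)
N(-222, -129)/3290 - 2209/43957 = (1 - 129)/3290 - 2209/43957 = -128*1/3290 - 2209*1/43957 = -64/1645 - 2209/43957 = -6447053/72309265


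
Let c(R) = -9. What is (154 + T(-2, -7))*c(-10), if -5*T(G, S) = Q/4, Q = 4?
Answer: -6921/5 ≈ -1384.2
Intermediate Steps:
T(G, S) = -⅕ (T(G, S) = -4/(5*4) = -⅕*1 = -⅕)
(154 + T(-2, -7))*c(-10) = (154 - ⅕)*(-9) = (769/5)*(-9) = -6921/5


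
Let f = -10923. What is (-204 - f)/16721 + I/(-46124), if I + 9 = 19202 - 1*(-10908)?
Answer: -8915665/771239404 ≈ -0.011560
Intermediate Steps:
I = 30101 (I = -9 + (19202 - 1*(-10908)) = -9 + (19202 + 10908) = -9 + 30110 = 30101)
(-204 - f)/16721 + I/(-46124) = (-204 - 1*(-10923))/16721 + 30101/(-46124) = (-204 + 10923)*(1/16721) + 30101*(-1/46124) = 10719*(1/16721) - 30101/46124 = 10719/16721 - 30101/46124 = -8915665/771239404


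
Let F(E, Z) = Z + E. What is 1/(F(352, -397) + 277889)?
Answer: 1/277844 ≈ 3.5991e-6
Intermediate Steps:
F(E, Z) = E + Z
1/(F(352, -397) + 277889) = 1/((352 - 397) + 277889) = 1/(-45 + 277889) = 1/277844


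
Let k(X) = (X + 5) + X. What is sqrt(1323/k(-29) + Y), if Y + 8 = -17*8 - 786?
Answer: I*sqrt(2682489)/53 ≈ 30.902*I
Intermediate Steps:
k(X) = 5 + 2*X (k(X) = (5 + X) + X = 5 + 2*X)
Y = -930 (Y = -8 + (-17*8 - 786) = -8 + (-136 - 786) = -8 - 922 = -930)
sqrt(1323/k(-29) + Y) = sqrt(1323/(5 + 2*(-29)) - 930) = sqrt(1323/(5 - 58) - 930) = sqrt(1323/(-53) - 930) = sqrt(1323*(-1/53) - 930) = sqrt(-1323/53 - 930) = sqrt(-50613/53) = I*sqrt(2682489)/53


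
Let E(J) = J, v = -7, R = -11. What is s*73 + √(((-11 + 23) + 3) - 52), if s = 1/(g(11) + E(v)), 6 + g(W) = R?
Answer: -73/24 + I*√37 ≈ -3.0417 + 6.0828*I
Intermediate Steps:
g(W) = -17 (g(W) = -6 - 11 = -17)
s = -1/24 (s = 1/(-17 - 7) = 1/(-24) = -1/24 ≈ -0.041667)
s*73 + √(((-11 + 23) + 3) - 52) = -1/24*73 + √(((-11 + 23) + 3) - 52) = -73/24 + √((12 + 3) - 52) = -73/24 + √(15 - 52) = -73/24 + √(-37) = -73/24 + I*√37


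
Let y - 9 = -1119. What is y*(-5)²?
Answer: -27750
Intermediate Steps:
y = -1110 (y = 9 - 1119 = -1110)
y*(-5)² = -1110*(-5)² = -1110*25 = -27750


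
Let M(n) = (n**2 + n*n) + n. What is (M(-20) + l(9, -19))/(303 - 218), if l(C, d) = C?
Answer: 789/85 ≈ 9.2823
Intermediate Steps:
M(n) = n + 2*n**2 (M(n) = (n**2 + n**2) + n = 2*n**2 + n = n + 2*n**2)
(M(-20) + l(9, -19))/(303 - 218) = (-20*(1 + 2*(-20)) + 9)/(303 - 218) = (-20*(1 - 40) + 9)/85 = (-20*(-39) + 9)*(1/85) = (780 + 9)*(1/85) = 789*(1/85) = 789/85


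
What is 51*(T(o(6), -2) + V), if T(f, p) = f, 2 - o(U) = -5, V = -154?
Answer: -7497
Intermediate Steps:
o(U) = 7 (o(U) = 2 - 1*(-5) = 2 + 5 = 7)
51*(T(o(6), -2) + V) = 51*(7 - 154) = 51*(-147) = -7497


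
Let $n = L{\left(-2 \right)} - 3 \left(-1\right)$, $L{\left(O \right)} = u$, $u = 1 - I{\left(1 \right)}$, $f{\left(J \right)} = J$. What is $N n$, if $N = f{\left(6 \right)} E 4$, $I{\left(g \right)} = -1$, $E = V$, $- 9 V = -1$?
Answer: $\frac{40}{3} \approx 13.333$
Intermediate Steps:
$V = \frac{1}{9}$ ($V = \left(- \frac{1}{9}\right) \left(-1\right) = \frac{1}{9} \approx 0.11111$)
$E = \frac{1}{9} \approx 0.11111$
$u = 2$ ($u = 1 - -1 = 1 + 1 = 2$)
$L{\left(O \right)} = 2$
$n = 5$ ($n = 2 - 3 \left(-1\right) = 2 - -3 = 2 + 3 = 5$)
$N = \frac{8}{3}$ ($N = 6 \cdot \frac{1}{9} \cdot 4 = \frac{2}{3} \cdot 4 = \frac{8}{3} \approx 2.6667$)
$N n = \frac{8}{3} \cdot 5 = \frac{40}{3}$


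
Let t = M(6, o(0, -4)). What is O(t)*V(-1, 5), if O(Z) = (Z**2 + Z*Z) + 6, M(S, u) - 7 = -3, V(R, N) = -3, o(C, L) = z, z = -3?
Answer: -114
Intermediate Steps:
o(C, L) = -3
M(S, u) = 4 (M(S, u) = 7 - 3 = 4)
t = 4
O(Z) = 6 + 2*Z**2 (O(Z) = (Z**2 + Z**2) + 6 = 2*Z**2 + 6 = 6 + 2*Z**2)
O(t)*V(-1, 5) = (6 + 2*4**2)*(-3) = (6 + 2*16)*(-3) = (6 + 32)*(-3) = 38*(-3) = -114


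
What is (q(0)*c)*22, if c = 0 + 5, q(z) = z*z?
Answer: 0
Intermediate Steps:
q(z) = z²
c = 5
(q(0)*c)*22 = (0²*5)*22 = (0*5)*22 = 0*22 = 0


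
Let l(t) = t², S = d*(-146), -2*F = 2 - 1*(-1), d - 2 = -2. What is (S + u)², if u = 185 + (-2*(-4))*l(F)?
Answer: 41209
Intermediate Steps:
d = 0 (d = 2 - 2 = 0)
F = -3/2 (F = -(2 - 1*(-1))/2 = -(2 + 1)/2 = -½*3 = -3/2 ≈ -1.5000)
S = 0 (S = 0*(-146) = 0)
u = 203 (u = 185 + (-2*(-4))*(-3/2)² = 185 + 8*(9/4) = 185 + 18 = 203)
(S + u)² = (0 + 203)² = 203² = 41209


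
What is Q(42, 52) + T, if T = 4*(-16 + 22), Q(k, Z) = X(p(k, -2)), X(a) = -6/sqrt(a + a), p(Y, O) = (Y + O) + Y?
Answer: 24 - 3*sqrt(41)/41 ≈ 23.531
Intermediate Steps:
p(Y, O) = O + 2*Y (p(Y, O) = (O + Y) + Y = O + 2*Y)
X(a) = -3*sqrt(2)/sqrt(a) (X(a) = -6*sqrt(2)/(2*sqrt(a)) = -3*sqrt(2)/sqrt(a))
Q(k, Z) = -3*sqrt(2)/sqrt(-2 + 2*k)
T = 24 (T = 4*6 = 24)
Q(42, 52) + T = -3/sqrt(-1 + 42) + 24 = -3*sqrt(41)/41 + 24 = 24 - 3*sqrt(41)/41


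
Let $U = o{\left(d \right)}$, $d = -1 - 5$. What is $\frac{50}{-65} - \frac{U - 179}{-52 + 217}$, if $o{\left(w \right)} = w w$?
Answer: $\frac{19}{195} \approx 0.097436$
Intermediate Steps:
$d = -6$ ($d = -1 - 5 = -6$)
$o{\left(w \right)} = w^{2}$
$U = 36$ ($U = \left(-6\right)^{2} = 36$)
$\frac{50}{-65} - \frac{U - 179}{-52 + 217} = \frac{50}{-65} - \frac{36 - 179}{-52 + 217} = 50 \left(- \frac{1}{65}\right) - - \frac{143}{165} = - \frac{10}{13} - \left(-143\right) \frac{1}{165} = - \frac{10}{13} - - \frac{13}{15} = - \frac{10}{13} + \frac{13}{15} = \frac{19}{195}$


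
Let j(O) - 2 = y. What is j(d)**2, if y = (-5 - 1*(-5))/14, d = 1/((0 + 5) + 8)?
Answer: 4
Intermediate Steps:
d = 1/13 (d = 1/(5 + 8) = 1/13 ≈ 0.076923)
y = 0 (y = (-5 + 5)*(1/14) = 0*(1/14) = 0)
j(O) = 2 (j(O) = 2 + 0 = 2)
j(d)**2 = 2**2 = 4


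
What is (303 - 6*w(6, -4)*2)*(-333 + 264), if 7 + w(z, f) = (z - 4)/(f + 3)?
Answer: -28359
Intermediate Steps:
w(z, f) = -7 + (-4 + z)/(3 + f) (w(z, f) = -7 + (z - 4)/(f + 3) = -7 + (-4 + z)/(3 + f))
(303 - 6*w(6, -4)*2)*(-333 + 264) = (303 - 6*(-25 + 6 - 7*(-4))/(3 - 4)*2)*(-333 + 264) = (303 - 6*(-25 + 6 + 28)/(-1)*2)*(-69) = (303 - (-6)*9*2)*(-69) = (303 - 6*(-9)*2)*(-69) = (303 + 54*2)*(-69) = (303 + 108)*(-69) = 411*(-69) = -28359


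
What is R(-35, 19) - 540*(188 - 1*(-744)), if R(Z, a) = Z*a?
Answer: -503945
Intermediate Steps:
R(-35, 19) - 540*(188 - 1*(-744)) = -35*19 - 540*(188 - 1*(-744)) = -665 - 540*(188 + 744) = -665 - 540*932 = -665 - 503280 = -503945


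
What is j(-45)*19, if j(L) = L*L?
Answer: 38475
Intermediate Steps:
j(L) = L**2
j(-45)*19 = (-45)**2*19 = 2025*19 = 38475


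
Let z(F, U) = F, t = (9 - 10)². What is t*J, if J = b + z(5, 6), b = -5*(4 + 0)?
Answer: -15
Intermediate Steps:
t = 1 (t = (-1)² = 1)
b = -20 (b = -5*4 = -20)
J = -15 (J = -20 + 5 = -15)
t*J = 1*(-15) = -15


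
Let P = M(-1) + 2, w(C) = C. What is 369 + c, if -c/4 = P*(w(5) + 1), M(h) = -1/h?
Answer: 297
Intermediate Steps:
P = 3 (P = -1/(-1) + 2 = -1*(-1) + 2 = 1 + 2 = 3)
c = -72 (c = -12*(5 + 1) = -12*6 = -4*18 = -72)
369 + c = 369 - 72 = 297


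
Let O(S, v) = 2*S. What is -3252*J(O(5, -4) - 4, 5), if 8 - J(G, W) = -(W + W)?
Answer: -58536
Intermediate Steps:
J(G, W) = 8 + 2*W (J(G, W) = 8 - (-1)*(W + W) = 8 - (-1)*2*W = 8 - (-2)*W = 8 + 2*W)
-3252*J(O(5, -4) - 4, 5) = -3252*(8 + 2*5) = -3252*(8 + 10) = -3252*18 = -58536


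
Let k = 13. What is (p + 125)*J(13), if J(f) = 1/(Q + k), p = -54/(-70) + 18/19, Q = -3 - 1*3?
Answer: 84268/4655 ≈ 18.103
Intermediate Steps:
Q = -6 (Q = -3 - 3 = -6)
p = 1143/665 (p = -54*(-1/70) + 18*(1/19) = 27/35 + 18/19 = 1143/665 ≈ 1.7188)
J(f) = ⅐ (J(f) = 1/(-6 + 13) = 1/7 = ⅐)
(p + 125)*J(13) = (1143/665 + 125)*(⅐) = (84268/665)*(⅐) = 84268/4655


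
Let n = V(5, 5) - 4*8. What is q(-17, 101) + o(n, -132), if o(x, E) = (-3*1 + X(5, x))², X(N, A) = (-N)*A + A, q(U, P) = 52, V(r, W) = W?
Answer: 11077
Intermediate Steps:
n = -27 (n = 5 - 4*8 = 5 - 32 = -27)
X(N, A) = A - A*N (X(N, A) = -A*N + A = A - A*N)
o(x, E) = (-3 - 4*x)² (o(x, E) = (-3*1 + x*(1 - 1*5))² = (-3 + x*(1 - 5))² = (-3 + x*(-4))² = (-3 - 4*x)²)
q(-17, 101) + o(n, -132) = 52 + (3 + 4*(-27))² = 52 + (3 - 108)² = 52 + (-105)² = 52 + 11025 = 11077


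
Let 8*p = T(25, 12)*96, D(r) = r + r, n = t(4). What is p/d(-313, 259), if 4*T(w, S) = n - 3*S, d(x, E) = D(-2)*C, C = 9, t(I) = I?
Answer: 8/3 ≈ 2.6667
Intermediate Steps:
n = 4
D(r) = 2*r
d(x, E) = -36 (d(x, E) = (2*(-2))*9 = -4*9 = -36)
T(w, S) = 1 - 3*S/4 (T(w, S) = (4 - 3*S)/4 = 1 - 3*S/4)
p = -96 (p = ((1 - 3/4*12)*96)/8 = ((1 - 9)*96)/8 = (-8*96)/8 = (1/8)*(-768) = -96)
p/d(-313, 259) = -96/(-36) = -96*(-1/36) = 8/3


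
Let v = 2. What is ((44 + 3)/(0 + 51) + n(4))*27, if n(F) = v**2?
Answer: 2259/17 ≈ 132.88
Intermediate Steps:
n(F) = 4 (n(F) = 2**2 = 4)
((44 + 3)/(0 + 51) + n(4))*27 = ((44 + 3)/(0 + 51) + 4)*27 = (47/51 + 4)*27 = (251/51)*27 = 2259/17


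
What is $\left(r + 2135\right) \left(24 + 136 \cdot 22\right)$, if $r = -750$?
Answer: $4177160$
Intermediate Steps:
$\left(r + 2135\right) \left(24 + 136 \cdot 22\right) = \left(-750 + 2135\right) \left(24 + 136 \cdot 22\right) = 1385 \left(24 + 2992\right) = 1385 \cdot 3016 = 4177160$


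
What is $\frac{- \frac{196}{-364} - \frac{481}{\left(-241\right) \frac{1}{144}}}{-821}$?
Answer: $- \frac{902119}{2572193} \approx -0.35072$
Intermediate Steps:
$\frac{- \frac{196}{-364} - \frac{481}{\left(-241\right) \frac{1}{144}}}{-821} = \left(\left(-196\right) \left(- \frac{1}{364}\right) - \frac{481}{\left(-241\right) \frac{1}{144}}\right) \left(- \frac{1}{821}\right) = \left(\frac{7}{13} - \frac{481}{- \frac{241}{144}}\right) \left(- \frac{1}{821}\right) = \left(\frac{7}{13} - - \frac{69264}{241}\right) \left(- \frac{1}{821}\right) = \left(\frac{7}{13} + \frac{69264}{241}\right) \left(- \frac{1}{821}\right) = \frac{902119}{3133} \left(- \frac{1}{821}\right) = - \frac{902119}{2572193}$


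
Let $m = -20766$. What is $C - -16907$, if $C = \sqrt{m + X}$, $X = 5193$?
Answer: $16907 + i \sqrt{15573} \approx 16907.0 + 124.79 i$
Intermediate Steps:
$C = i \sqrt{15573}$ ($C = \sqrt{-20766 + 5193} = \sqrt{-15573} = i \sqrt{15573} \approx 124.79 i$)
$C - -16907 = i \sqrt{15573} - -16907 = i \sqrt{15573} + 16907 = 16907 + i \sqrt{15573}$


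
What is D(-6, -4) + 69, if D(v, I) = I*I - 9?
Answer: 76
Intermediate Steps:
D(v, I) = -9 + I**2 (D(v, I) = I**2 - 9 = -9 + I**2)
D(-6, -4) + 69 = (-9 + (-4)**2) + 69 = (-9 + 16) + 69 = 7 + 69 = 76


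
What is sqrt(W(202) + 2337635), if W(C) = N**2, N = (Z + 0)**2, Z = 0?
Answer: sqrt(2337635) ≈ 1528.9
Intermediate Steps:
N = 0 (N = (0 + 0)**2 = 0**2 = 0)
W(C) = 0 (W(C) = 0**2 = 0)
sqrt(W(202) + 2337635) = sqrt(0 + 2337635) = sqrt(2337635)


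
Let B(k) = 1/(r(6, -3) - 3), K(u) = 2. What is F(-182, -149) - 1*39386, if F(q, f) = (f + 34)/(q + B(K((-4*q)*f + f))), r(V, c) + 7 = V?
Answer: -28711934/729 ≈ -39385.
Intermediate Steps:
r(V, c) = -7 + V
B(k) = -¼ (B(k) = 1/((-7 + 6) - 3) = 1/(-1 - 3) = 1/(-4) = -¼)
F(q, f) = (34 + f)/(-¼ + q) (F(q, f) = (f + 34)/(q - ¼) = (34 + f)/(-¼ + q))
F(-182, -149) - 1*39386 = 4*(34 - 149)/(-1 + 4*(-182)) - 1*39386 = 4*(-115)/(-1 - 728) - 39386 = 4*(-115)/(-729) - 39386 = 4*(-1/729)*(-115) - 39386 = 460/729 - 39386 = -28711934/729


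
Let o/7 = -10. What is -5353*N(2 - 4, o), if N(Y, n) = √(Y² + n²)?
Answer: -10706*√1226 ≈ -3.7486e+5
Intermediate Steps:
o = -70 (o = 7*(-10) = -70)
-5353*N(2 - 4, o) = -5353*√((2 - 4)² + (-70)²) = -5353*√((-2)² + 4900) = -5353*√(4 + 4900) = -10706*√1226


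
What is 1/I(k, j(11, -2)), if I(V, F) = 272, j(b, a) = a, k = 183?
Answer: 1/272 ≈ 0.0036765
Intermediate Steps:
1/I(k, j(11, -2)) = 1/272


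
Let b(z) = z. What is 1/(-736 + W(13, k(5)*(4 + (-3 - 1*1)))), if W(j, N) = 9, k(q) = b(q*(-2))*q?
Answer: -1/727 ≈ -0.0013755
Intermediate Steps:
k(q) = -2*q**2 (k(q) = (q*(-2))*q = (-2*q)*q = -2*q**2)
1/(-736 + W(13, k(5)*(4 + (-3 - 1*1)))) = 1/(-736 + 9) = 1/(-727) = -1/727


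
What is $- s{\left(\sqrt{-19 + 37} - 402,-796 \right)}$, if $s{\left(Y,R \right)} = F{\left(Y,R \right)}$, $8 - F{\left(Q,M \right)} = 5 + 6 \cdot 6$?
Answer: $33$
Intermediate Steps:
$F{\left(Q,M \right)} = -33$ ($F{\left(Q,M \right)} = 8 - \left(5 + 6 \cdot 6\right) = 8 - \left(5 + 36\right) = 8 - 41 = -33$)
$s{\left(Y,R \right)} = -33$
$- s{\left(\sqrt{-19 + 37} - 402,-796 \right)} = \left(-1\right) \left(-33\right) = 33$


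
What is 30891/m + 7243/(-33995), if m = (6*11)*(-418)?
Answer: -416653143/312618020 ≈ -1.3328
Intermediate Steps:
m = -27588 (m = 66*(-418) = -27588)
30891/m + 7243/(-33995) = 30891/(-27588) + 7243/(-33995) = 30891*(-1/27588) + 7243*(-1/33995) = -10297/9196 - 7243/33995 = -416653143/312618020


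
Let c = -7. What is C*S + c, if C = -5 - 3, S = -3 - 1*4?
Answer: 49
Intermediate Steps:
S = -7 (S = -3 - 4 = -7)
C = -8
C*S + c = -8*(-7) - 7 = 56 - 7 = 49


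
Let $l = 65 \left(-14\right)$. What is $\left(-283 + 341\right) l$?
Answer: $-52780$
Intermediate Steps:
$l = -910$
$\left(-283 + 341\right) l = \left(-283 + 341\right) \left(-910\right) = 58 \left(-910\right) = -52780$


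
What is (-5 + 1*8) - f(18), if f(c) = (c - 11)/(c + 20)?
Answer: 107/38 ≈ 2.8158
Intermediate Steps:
f(c) = (-11 + c)/(20 + c)
(-5 + 1*8) - f(18) = (-5 + 1*8) - (-11 + 18)/(20 + 18) = (-5 + 8) - 7/38 = 3 - 7/38 = 107/38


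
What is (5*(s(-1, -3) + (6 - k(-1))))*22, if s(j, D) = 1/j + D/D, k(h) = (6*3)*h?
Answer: 2640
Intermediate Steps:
k(h) = 18*h
s(j, D) = 1 + 1/j (s(j, D) = 1/j + 1 = 1 + 1/j)
(5*(s(-1, -3) + (6 - k(-1))))*22 = (5*((1 - 1)/(-1) + (6 - 18*(-1))))*22 = (5*(-1*0 + (6 - 1*(-18))))*22 = (5*(0 + (6 + 18)))*22 = (5*(0 + 24))*22 = (5*24)*22 = 120*22 = 2640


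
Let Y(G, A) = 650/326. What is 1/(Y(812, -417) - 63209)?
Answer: -163/10302742 ≈ -1.5821e-5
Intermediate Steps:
Y(G, A) = 325/163 (Y(G, A) = 650*(1/326) = 325/163)
1/(Y(812, -417) - 63209) = 1/(325/163 - 63209) = 1/(-10302742/163) = -163/10302742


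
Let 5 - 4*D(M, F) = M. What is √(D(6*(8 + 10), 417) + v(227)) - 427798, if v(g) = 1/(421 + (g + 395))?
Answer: -427798 + 5*I*√4481771/2086 ≈ -4.278e+5 + 5.0743*I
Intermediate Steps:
D(M, F) = 5/4 - M/4
v(g) = 1/(816 + g) (v(g) = 1/(421 + (395 + g)) = 1/(816 + g))
√(D(6*(8 + 10), 417) + v(227)) - 427798 = √((5/4 - 3*(8 + 10)/2) + 1/(816 + 227)) - 427798 = √((5/4 - 3*18/2) + 1/1043) - 427798 = √((5/4 - ¼*108) + 1/1043) - 427798 = √((5/4 - 27) + 1/1043) - 427798 = √(-103/4 + 1/1043) - 427798 = √(-107425/4172) - 427798 = 5*I*√4481771/2086 - 427798 = -427798 + 5*I*√4481771/2086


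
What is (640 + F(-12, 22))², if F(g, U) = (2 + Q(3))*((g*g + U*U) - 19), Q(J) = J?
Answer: 13579225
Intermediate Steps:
F(g, U) = -95 + 5*U² + 5*g² (F(g, U) = (2 + 3)*((g*g + U*U) - 19) = 5*((g² + U²) - 19) = 5*((U² + g²) - 19) = 5*(-19 + U² + g²) = -95 + 5*U² + 5*g²)
(640 + F(-12, 22))² = (640 + (-95 + 5*22² + 5*(-12)²))² = (640 + (-95 + 5*484 + 5*144))² = (640 + (-95 + 2420 + 720))² = (640 + 3045)² = 3685² = 13579225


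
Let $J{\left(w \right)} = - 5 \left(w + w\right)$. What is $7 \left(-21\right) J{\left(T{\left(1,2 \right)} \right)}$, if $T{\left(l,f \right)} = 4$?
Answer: $5880$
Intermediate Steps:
$J{\left(w \right)} = - 10 w$ ($J{\left(w \right)} = - 5 \cdot 2 w = - 10 w$)
$7 \left(-21\right) J{\left(T{\left(1,2 \right)} \right)} = 7 \left(-21\right) \left(\left(-10\right) 4\right) = \left(-147\right) \left(-40\right) = 5880$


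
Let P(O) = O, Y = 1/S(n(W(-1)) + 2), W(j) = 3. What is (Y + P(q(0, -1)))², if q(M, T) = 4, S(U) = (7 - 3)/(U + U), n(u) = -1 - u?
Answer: 9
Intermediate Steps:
S(U) = 2/U (S(U) = 4/((2*U)) = 4*(1/(2*U)) = 2/U)
Y = -1 (Y = 1/(2/((-1 - 1*3) + 2)) = 1/(2/((-1 - 3) + 2)) = 1/(2/(-4 + 2)) = 1/(2/(-2)) = 1/(2*(-½)) = 1/(-1) = -1)
(Y + P(q(0, -1)))² = (-1 + 4)² = 3² = 9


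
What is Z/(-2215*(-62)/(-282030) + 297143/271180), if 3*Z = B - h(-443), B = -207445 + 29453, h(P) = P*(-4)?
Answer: -65469103241360/665172727 ≈ -98424.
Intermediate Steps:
h(P) = -4*P
B = -177992
Z = -179764/3 (Z = (-177992 - (-4)*(-443))/3 = (-177992 - 1*1772)/3 = (-177992 - 1772)/3 = (⅓)*(-179764) = -179764/3 ≈ -59921.)
Z/(-2215*(-62)/(-282030) + 297143/271180) = -179764/(3*(-2215*(-62)/(-282030) + 297143/271180)) = -179764/(3*(137330*(-1/282030) + 297143*(1/271180))) = -179764/(3*(-13733/28203 + 42449/38740)) = -179764/(3*665172727/1092584220) = -179764/3*1092584220/665172727 = -65469103241360/665172727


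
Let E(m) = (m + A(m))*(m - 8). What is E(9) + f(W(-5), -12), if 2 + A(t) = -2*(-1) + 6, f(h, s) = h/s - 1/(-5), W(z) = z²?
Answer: 787/60 ≈ 13.117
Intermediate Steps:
f(h, s) = ⅕ + h/s (f(h, s) = h/s - 1*(-⅕) = h/s + ⅕ = ⅕ + h/s)
A(t) = 6 (A(t) = -2 + (-2*(-1) + 6) = -2 + (2 + 6) = -2 + 8 = 6)
E(m) = (-8 + m)*(6 + m) (E(m) = (m + 6)*(m - 8) = (6 + m)*(-8 + m) = (-8 + m)*(6 + m))
E(9) + f(W(-5), -12) = (-48 + 9² - 2*9) + ((-5)² + (⅕)*(-12))/(-12) = (-48 + 81 - 18) - (25 - 12/5)/12 = 15 - 1/12*113/5 = 15 - 113/60 = 787/60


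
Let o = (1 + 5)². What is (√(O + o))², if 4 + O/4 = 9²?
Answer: 344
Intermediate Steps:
o = 36 (o = 6² = 36)
O = 308 (O = -16 + 4*9² = -16 + 4*81 = -16 + 324 = 308)
(√(O + o))² = (√(308 + 36))² = (√344)² = (2*√86)² = 344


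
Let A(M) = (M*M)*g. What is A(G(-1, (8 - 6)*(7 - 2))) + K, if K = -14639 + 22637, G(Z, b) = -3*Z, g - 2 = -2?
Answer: 7998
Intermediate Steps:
g = 0 (g = 2 - 2 = 0)
A(M) = 0 (A(M) = (M*M)*0 = M²*0 = 0)
K = 7998
A(G(-1, (8 - 6)*(7 - 2))) + K = 0 + 7998 = 7998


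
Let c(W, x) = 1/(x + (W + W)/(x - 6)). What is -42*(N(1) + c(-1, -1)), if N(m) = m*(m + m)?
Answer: -126/5 ≈ -25.200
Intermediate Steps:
c(W, x) = 1/(x + 2*W/(-6 + x)) (c(W, x) = 1/(x + (2*W)/(-6 + x)) = 1/(x + 2*W/(-6 + x)))
N(m) = 2*m² (N(m) = m*(2*m) = 2*m²)
-42*(N(1) + c(-1, -1)) = -42*(2*1² + (-6 - 1)/((-1)² - 6*(-1) + 2*(-1))) = -42*(2*1 - 7/(1 + 6 - 2)) = -42*(2 - 7/5) = -42*⅗ = -126/5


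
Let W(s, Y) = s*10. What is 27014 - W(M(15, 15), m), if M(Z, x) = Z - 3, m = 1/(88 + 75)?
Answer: 26894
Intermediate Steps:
m = 1/163 ≈ 0.0061350
M(Z, x) = -3 + Z
W(s, Y) = 10*s
27014 - W(M(15, 15), m) = 27014 - 10*(-3 + 15) = 27014 - 10*12 = 27014 - 1*120 = 27014 - 120 = 26894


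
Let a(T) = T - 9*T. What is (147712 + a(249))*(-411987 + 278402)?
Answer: -19466006200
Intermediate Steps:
a(T) = -8*T
(147712 + a(249))*(-411987 + 278402) = (147712 - 8*249)*(-411987 + 278402) = (147712 - 1992)*(-133585) = 145720*(-133585) = -19466006200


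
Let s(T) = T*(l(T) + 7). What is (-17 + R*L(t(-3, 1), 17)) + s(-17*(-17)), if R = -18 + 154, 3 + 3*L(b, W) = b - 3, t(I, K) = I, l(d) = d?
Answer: 85119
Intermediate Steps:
L(b, W) = -2 + b/3 (L(b, W) = -1 + (b - 3)/3 = -1 + (-3 + b)/3 = -1 + (-1 + b/3) = -2 + b/3)
R = 136
s(T) = T*(7 + T) (s(T) = T*(T + 7) = T*(7 + T))
(-17 + R*L(t(-3, 1), 17)) + s(-17*(-17)) = (-17 + 136*(-2 + (1/3)*(-3))) + (-17*(-17))*(7 - 17*(-17)) = (-17 + 136*(-2 - 1)) + 289*(7 + 289) = (-17 + 136*(-3)) + 289*296 = (-17 - 408) + 85544 = -425 + 85544 = 85119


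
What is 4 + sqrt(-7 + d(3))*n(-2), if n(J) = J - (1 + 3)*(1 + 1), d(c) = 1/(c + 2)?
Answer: 4 - 2*I*sqrt(170) ≈ 4.0 - 26.077*I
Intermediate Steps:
d(c) = 1/(2 + c)
n(J) = -8 + J (n(J) = J - 4*2 = J - 1*8 = J - 8 = -8 + J)
4 + sqrt(-7 + d(3))*n(-2) = 4 + sqrt(-7 + 1/(2 + 3))*(-8 - 2) = 4 + sqrt(-7 + 1/5)*(-10) = 4 + sqrt(-34/5)*(-10) = 4 + (I*sqrt(170)/5)*(-10) = 4 - 2*I*sqrt(170)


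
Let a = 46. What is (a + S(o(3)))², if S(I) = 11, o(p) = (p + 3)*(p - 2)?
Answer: 3249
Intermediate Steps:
o(p) = (-2 + p)*(3 + p) (o(p) = (3 + p)*(-2 + p) = (-2 + p)*(3 + p))
(a + S(o(3)))² = (46 + 11)² = 57² = 3249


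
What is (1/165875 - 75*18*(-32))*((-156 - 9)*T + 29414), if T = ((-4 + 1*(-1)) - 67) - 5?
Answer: 301816330242119/165875 ≈ 1.8195e+9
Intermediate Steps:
T = -77 (T = ((-4 - 1) - 67) - 5 = (-5 - 67) - 5 = -72 - 5 = -77)
(1/165875 - 75*18*(-32))*((-156 - 9)*T + 29414) = (1/165875 - 75*18*(-32))*((-156 - 9)*(-77) + 29414) = (1/165875 - 1350*(-32))*(-165*(-77) + 29414) = (1/165875 + 43200)*(12705 + 29414) = (7165800001/165875)*42119 = 301816330242119/165875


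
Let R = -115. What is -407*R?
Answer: 46805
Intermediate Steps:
-407*R = -407*(-115) = 46805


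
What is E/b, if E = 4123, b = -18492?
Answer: -4123/18492 ≈ -0.22296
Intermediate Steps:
E/b = 4123/(-18492) = 4123*(-1/18492) = -4123/18492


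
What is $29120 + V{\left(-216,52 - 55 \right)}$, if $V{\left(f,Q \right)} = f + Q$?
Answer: $28901$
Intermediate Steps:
$V{\left(f,Q \right)} = Q + f$
$29120 + V{\left(-216,52 - 55 \right)} = 29120 + \left(\left(52 - 55\right) - 216\right) = 29120 - 219 = 28901$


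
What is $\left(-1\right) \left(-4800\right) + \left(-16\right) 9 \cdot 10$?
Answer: $3360$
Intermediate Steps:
$\left(-1\right) \left(-4800\right) + \left(-16\right) 9 \cdot 10 = 4800 - 1440 = 3360$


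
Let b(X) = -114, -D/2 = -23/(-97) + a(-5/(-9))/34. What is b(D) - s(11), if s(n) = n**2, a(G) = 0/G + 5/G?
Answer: -235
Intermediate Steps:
a(G) = 5/G (a(G) = 0 + 5/G = 5/G)
D = -1655/1649 (D = -2*(-23/(-97) + (5/((-5/(-9))))/34) = -2*(-23*(-1/97) + (5/((-5*(-1/9))))*(1/34)) = -2*(23/97 + (5/(5/9))*(1/34)) = -2*(23/97 + (5*(9/5))*(1/34)) = -2*(23/97 + 9*(1/34)) = -2*(23/97 + 9/34) = -2*1655/3298 = -1655/1649 ≈ -1.0036)
b(D) - s(11) = -114 - 1*11**2 = -114 - 1*121 = -114 - 121 = -235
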